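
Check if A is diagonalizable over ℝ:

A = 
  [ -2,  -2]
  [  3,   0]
No

tr(A) = -2, det(A) = 6
Characteristic polynomial: λ² - tr(A)λ + det(A) = λ² + 2λ + 6
λ² + 2λ + 6 = 0  ⇒  λ = (-2 ± √((2)² - 4·(6)))/2 = (-2 ± √(-20))/2
  = -1 + i√5,  -1 - i√5
Eigenvalues: -1 + i√5, -1 - i√5  (≈ -1 + 2.236i, -1 - 2.236i)
Has complex eigenvalues (not diagonalizable over ℝ).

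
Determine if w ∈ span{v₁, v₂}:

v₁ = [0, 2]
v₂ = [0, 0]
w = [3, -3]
No

Form the augmented matrix and row-reduce:
[v₁|v₂|w] = 
  [  0,   0,   3]
  [  2,   0,  -3]
Swap R1 ↔ R2
REF = 
  [  2,   0,  -3]
  [  0,   0,   3]

Row 2 reads [0 0 | 3], i.e. 0 = 3, so the system is inconsistent and w ∉ span{v₁, v₂}.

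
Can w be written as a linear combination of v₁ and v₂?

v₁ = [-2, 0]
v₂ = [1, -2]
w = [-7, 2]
Yes

Form the augmented matrix and row-reduce:
[v₁|v₂|w] = 
  [ -2,   1,  -7]
  [  0,  -2,   2]
(already in echelon form — no row operations needed)

No row of the form [0 0 | nonzero], so the system is consistent. Back-substitution gives c₁ = 3, c₂ = -1: w = (3)·v₁ + (-1)·v₂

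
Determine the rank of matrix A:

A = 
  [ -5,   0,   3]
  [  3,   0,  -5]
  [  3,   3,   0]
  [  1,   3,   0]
rank(A) = 3

Row reduce:
R2 → R2 + (3/5)·R1
R3 → R3 + (3/5)·R1
R4 → R4 + (1/5)·R1
Swap R2 ↔ R3
R4 → R4 - (1)·R2
R4 → R4 - (3/8)·R3
REF = 
  [   -5,     0,     3]
  [    0,     3,   9/5]
  [    0,     0, -16/5]
  [    0,     0,     0]
Pivot columns: 1, 2, 3 → 3 pivots.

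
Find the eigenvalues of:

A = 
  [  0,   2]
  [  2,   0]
λ = 2, -2

tr(A) = 0, det(A) = -4
Characteristic polynomial: λ² - tr(A)λ + det(A) = λ² - 4
λ² - 4 = (λ + 2)(λ - 2)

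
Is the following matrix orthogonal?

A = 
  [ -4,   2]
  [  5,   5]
No

AᵀA = 
  [ 41,  17]
  [ 17,  29]
≠ I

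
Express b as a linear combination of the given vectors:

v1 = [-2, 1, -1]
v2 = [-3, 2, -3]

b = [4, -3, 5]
c1 = 1, c2 = -2

b = 1·v1 + -2·v2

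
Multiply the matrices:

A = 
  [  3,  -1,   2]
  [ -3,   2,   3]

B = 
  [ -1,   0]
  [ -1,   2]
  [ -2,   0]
A is 2×3 and B is 3×2, so AB is 2×2. Each entry is (row of A)·(column of B):
AB[1,1] = (3)(-1) + (-1)(-1) + (2)(-2) = -6
AB[1,2] = (3)(0) + (-1)(2) + (2)(0) = -2
AB[2,1] = (-3)(-1) + (2)(-1) + (3)(-2) = -5
AB[2,2] = (-3)(0) + (2)(2) + (3)(0) = 4

AB = 
  [ -6,  -2]
  [ -5,   4]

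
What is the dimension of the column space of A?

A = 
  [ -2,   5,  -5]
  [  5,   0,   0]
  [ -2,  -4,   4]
Row reduce:
R2 → R2 + (5/2)·R1
R3 → R3 - (1)·R1
R3 → R3 + (18/25)·R2
REF = 
  [   -2,     5,    -5]
  [    0,  25/2, -25/2]
  [    0,     0,     0]
Pivot columns: 1, 2 → 2 pivots.
dim(Col(A)) = number of pivot columns = 2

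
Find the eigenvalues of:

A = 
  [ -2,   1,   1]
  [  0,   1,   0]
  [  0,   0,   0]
Characteristic polynomial: det(λI - A) = λ³ + λ² - 2λ
The constant term is 0, so λ = 0 is a root: p(λ) = λ(λ² + λ - 2)
λ² + λ - 2 = (λ + 2)(λ - 1)

λ = 0, 1, -2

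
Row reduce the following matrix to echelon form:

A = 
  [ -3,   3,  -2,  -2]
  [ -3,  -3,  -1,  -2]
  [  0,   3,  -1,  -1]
Row operations:
R2 → R2 - (1)·R1
R3 → R3 + (1/2)·R2

Resulting echelon form:
REF = 
  [  -3,    3,   -2,   -2]
  [   0,   -6,    1,    0]
  [   0,    0, -1/2,   -1]

Rank = 3 (number of non-zero pivot rows).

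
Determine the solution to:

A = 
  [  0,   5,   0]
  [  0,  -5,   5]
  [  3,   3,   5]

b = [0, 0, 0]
Row reduce the augmented matrix [A|b]:
Swap R1 ↔ R3
R3 → R3 + (1)·R2
REF = 
  [  3,   3,   5,   0]
  [  0,  -5,   5,   0]
  [  0,   0,   5,   0]

Back-substitution:
x₃ = 0 / 5 = 0
x₂ = (0 - (5)(0)) / (-5) = 0
x₁ = (0 - (3)(0) - (5)(0)) / 3 = 0

x = [0, 0, 0]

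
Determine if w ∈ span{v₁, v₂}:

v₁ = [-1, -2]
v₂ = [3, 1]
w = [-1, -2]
Yes

Form the augmented matrix and row-reduce:
[v₁|v₂|w] = 
  [ -1,   3,  -1]
  [ -2,   1,  -2]
R2 → R2 - (2)·R1
REF = 
  [ -1,   3,  -1]
  [  0,  -5,   0]

No row of the form [0 0 | nonzero], so the system is consistent. Back-substitution gives c₁ = 1, c₂ = 0: w = (1)·v₁ + (0)·v₂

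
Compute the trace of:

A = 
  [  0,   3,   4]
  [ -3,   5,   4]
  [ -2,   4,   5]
10

tr(A) = 0 + 5 + 5 = 10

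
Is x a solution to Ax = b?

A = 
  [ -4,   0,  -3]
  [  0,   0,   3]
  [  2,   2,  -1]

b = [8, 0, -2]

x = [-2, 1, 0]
Yes

Ax = [8, 0, -2] = b ✓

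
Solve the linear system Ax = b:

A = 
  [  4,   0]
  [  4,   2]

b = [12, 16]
Row reduce the augmented matrix [A|b]:
R2 → R2 - (1)·R1
REF = 
  [  4,   0,  12]
  [  0,   2,   4]

Back-substitution:
x₂ = 4 / 2 = 2
x₁ = (12 - (0)(2)) / 4 = 3

x = [3, 2]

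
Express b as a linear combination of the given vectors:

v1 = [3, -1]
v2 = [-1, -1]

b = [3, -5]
c1 = 2, c2 = 3

b = 2·v1 + 3·v2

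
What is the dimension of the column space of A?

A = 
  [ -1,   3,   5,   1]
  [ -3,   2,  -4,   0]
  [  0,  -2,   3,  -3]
Row reduce:
R2 → R2 - (3)·R1
R3 → R3 - (2/7)·R2
REF = 
  [   -1,     3,     5,     1]
  [    0,    -7,   -19,    -3]
  [    0,     0,  59/7, -15/7]
Pivot columns: 1, 2, 3 → 3 pivots.
dim(Col(A)) = number of pivot columns = 3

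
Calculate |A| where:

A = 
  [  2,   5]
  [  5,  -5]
For a 2×2 matrix, det = ad - bc = (2)(-5) - (5)(5) = -35

det(A) = -35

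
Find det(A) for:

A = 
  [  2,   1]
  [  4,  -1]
-6

For a 2×2 matrix, det = ad - bc = (2)(-1) - (1)(4) = -6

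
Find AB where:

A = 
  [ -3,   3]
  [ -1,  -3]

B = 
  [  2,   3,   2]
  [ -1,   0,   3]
AB = 
  [ -9,  -9,   3]
  [  1,  -3, -11]

A is 2×2 and B is 2×3, so AB is 2×3. Each entry is (row of A)·(column of B):
AB[1,1] = (-3)(2) + (3)(-1) = -9
AB[1,2] = (-3)(3) + (3)(0) = -9
AB[1,3] = (-3)(2) + (3)(3) = 3
AB[2,1] = (-1)(2) + (-3)(-1) = 1
AB[2,2] = (-1)(3) + (-3)(0) = -3
AB[2,3] = (-1)(2) + (-3)(3) = -11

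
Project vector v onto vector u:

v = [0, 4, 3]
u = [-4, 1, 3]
v·u = (0)(-4) + (4)(1) + (3)(3) = 13
u·u = (-4)² + (1)² + (3)² = 26
proj_u(v) = (v·u / u·u) × u = (13/26) × u = (1/2) × u

proj_u(v) = [-2, 1/2, 3/2]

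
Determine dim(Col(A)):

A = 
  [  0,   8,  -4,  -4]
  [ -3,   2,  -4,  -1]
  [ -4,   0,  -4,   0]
Row reduce:
Swap R1 ↔ R2
R3 → R3 - (4/3)·R1
R3 → R3 + (1/3)·R2
REF = 
  [ -3,   2,  -4,  -1]
  [  0,   8,  -4,  -4]
  [  0,   0,   0,   0]
Pivot columns: 1, 2 → 2 pivots.
dim(Col(A)) = number of pivot columns = 2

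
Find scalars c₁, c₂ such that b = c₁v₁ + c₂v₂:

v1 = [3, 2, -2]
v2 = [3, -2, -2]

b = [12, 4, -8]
c1 = 3, c2 = 1

b = 3·v1 + 1·v2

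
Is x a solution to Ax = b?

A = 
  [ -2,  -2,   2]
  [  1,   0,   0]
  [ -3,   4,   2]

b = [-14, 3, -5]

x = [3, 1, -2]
No

Ax = [-12, 3, -9] ≠ b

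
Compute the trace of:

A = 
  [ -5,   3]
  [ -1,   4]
-1

tr(A) = -5 + 4 = -1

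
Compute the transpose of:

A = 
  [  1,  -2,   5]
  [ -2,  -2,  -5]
Aᵀ = 
  [  1,  -2]
  [ -2,  -2]
  [  5,  -5]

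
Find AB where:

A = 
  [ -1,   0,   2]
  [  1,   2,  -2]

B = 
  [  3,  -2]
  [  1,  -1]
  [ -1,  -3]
AB = 
  [ -5,  -4]
  [  7,   2]

A is 2×3 and B is 3×2, so AB is 2×2. Each entry is (row of A)·(column of B):
AB[1,1] = (-1)(3) + (0)(1) + (2)(-1) = -5
AB[1,2] = (-1)(-2) + (0)(-1) + (2)(-3) = -4
AB[2,1] = (1)(3) + (2)(1) + (-2)(-1) = 7
AB[2,2] = (1)(-2) + (2)(-1) + (-2)(-3) = 2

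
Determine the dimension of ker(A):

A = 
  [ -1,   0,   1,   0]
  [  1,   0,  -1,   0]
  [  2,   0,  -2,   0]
nullity(A) = 3

Row reduce:
R2 → R2 + (1)·R1
R3 → R3 + (2)·R1
REF = 
  [ -1,   0,   1,   0]
  [  0,   0,   0,   0]
  [  0,   0,   0,   0]
Pivot columns: 1 → 1 pivot.
rank(A) = 1, so nullity(A) = 4 - 1 = 3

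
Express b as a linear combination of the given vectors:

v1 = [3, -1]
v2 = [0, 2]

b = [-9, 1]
c1 = -3, c2 = -1

b = -3·v1 + -1·v2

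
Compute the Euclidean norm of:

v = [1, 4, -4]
5.745

||v||₂ = √((1)² + (4)² + (-4)²) = √33 = 5.745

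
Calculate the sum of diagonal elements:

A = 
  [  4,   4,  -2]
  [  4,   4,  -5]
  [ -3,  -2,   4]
12

tr(A) = 4 + 4 + 4 = 12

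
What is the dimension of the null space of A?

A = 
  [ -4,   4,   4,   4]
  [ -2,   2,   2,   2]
nullity(A) = 3

Row reduce:
R2 → R2 - (1/2)·R1
REF = 
  [ -4,   4,   4,   4]
  [  0,   0,   0,   0]
Pivot columns: 1 → 1 pivot.
rank(A) = 1, so nullity(A) = 4 - 1 = 3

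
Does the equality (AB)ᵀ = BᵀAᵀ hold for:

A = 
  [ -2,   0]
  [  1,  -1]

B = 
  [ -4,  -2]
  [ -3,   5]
Yes

(AB)ᵀ = 
  [  8,  -1]
  [  4,  -7]

BᵀAᵀ = 
  [  8,  -1]
  [  4,  -7]

Both sides are equal — this is the standard identity (AB)ᵀ = BᵀAᵀ, which holds for all A, B.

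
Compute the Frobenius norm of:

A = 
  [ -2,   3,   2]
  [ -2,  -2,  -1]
||A||_F = 5.099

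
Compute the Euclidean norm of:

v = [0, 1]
1

||v||₂ = √((0)² + (1)²) = √1 = 1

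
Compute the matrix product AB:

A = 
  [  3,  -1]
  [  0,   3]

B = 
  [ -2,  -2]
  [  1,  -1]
AB = 
  [ -7,  -5]
  [  3,  -3]

A is 2×2 and B is 2×2, so AB is 2×2. Each entry is (row of A)·(column of B):
AB[1,1] = (3)(-2) + (-1)(1) = -7
AB[1,2] = (3)(-2) + (-1)(-1) = -5
AB[2,1] = (0)(-2) + (3)(1) = 3
AB[2,2] = (0)(-2) + (3)(-1) = -3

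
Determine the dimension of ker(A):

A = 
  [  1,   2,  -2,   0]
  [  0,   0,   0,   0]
nullity(A) = 3

Row reduce:
(no row operations needed)
REF = 
  [  1,   2,  -2,   0]
  [  0,   0,   0,   0]
Pivot columns: 1 → 1 pivot.
rank(A) = 1, so nullity(A) = 4 - 1 = 3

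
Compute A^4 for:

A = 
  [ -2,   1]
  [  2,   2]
A^4 = 
  [ 36,   0]
  [  0,  36]

A² = A·A:
A²[1,1] = (-2)(-2) + (1)(2) = 6
A²[1,2] = (-2)(1) + (1)(2) = 0
A²[2,1] = (2)(-2) + (2)(2) = 0
A²[2,2] = (2)(1) + (2)(2) = 6
A² = 
  [  6,   0]
  [  0,   6]

A^3 = A^2·A:
A^3[1,1] = (6)(-2) + (0)(2) = -12
A^3[1,2] = (6)(1) + (0)(2) = 6
A^3[2,1] = (0)(-2) + (6)(2) = 12
A^3[2,2] = (0)(1) + (6)(2) = 12
A^3 = 
  [-12,   6]
  [ 12,  12]

A^4 = A^3·A:
A^4[1,1] = (-12)(-2) + (6)(2) = 36
A^4[1,2] = (-12)(1) + (6)(2) = 0
A^4[2,1] = (12)(-2) + (12)(2) = 0
A^4[2,2] = (12)(1) + (12)(2) = 36
A^4 = 
  [ 36,   0]
  [  0,  36]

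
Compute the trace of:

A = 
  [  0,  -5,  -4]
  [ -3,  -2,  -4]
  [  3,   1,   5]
3

tr(A) = 0 + -2 + 5 = 3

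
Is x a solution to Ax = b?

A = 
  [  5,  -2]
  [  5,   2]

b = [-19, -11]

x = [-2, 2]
No

Ax = [-14, -6] ≠ b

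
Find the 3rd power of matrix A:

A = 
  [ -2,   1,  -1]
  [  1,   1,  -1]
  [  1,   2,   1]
A² = A·A:
A²[1,1] = (-2)(-2) + (1)(1) + (-1)(1) = 4
A²[1,2] = (-2)(1) + (1)(1) + (-1)(2) = -3
A²[1,3] = (-2)(-1) + (1)(-1) + (-1)(1) = 0
A²[2,1] = (1)(-2) + (1)(1) + (-1)(1) = -2
A²[2,2] = (1)(1) + (1)(1) + (-1)(2) = 0
A²[2,3] = (1)(-1) + (1)(-1) + (-1)(1) = -3
A²[3,1] = (1)(-2) + (2)(1) + (1)(1) = 1
A²[3,2] = (1)(1) + (2)(1) + (1)(2) = 5
A²[3,3] = (1)(-1) + (2)(-1) + (1)(1) = -2
A² = 
  [  4,  -3,   0]
  [ -2,   0,  -3]
  [  1,   5,  -2]

A^3 = A^2·A:
A^3[1,1] = (4)(-2) + (-3)(1) + (0)(1) = -11
A^3[1,2] = (4)(1) + (-3)(1) + (0)(2) = 1
A^3[1,3] = (4)(-1) + (-3)(-1) + (0)(1) = -1
A^3[2,1] = (-2)(-2) + (0)(1) + (-3)(1) = 1
A^3[2,2] = (-2)(1) + (0)(1) + (-3)(2) = -8
A^3[2,3] = (-2)(-1) + (0)(-1) + (-3)(1) = -1
A^3[3,1] = (1)(-2) + (5)(1) + (-2)(1) = 1
A^3[3,2] = (1)(1) + (5)(1) + (-2)(2) = 2
A^3[3,3] = (1)(-1) + (5)(-1) + (-2)(1) = -8
A^3 = 
  [-11,   1,  -1]
  [  1,  -8,  -1]
  [  1,   2,  -8]

Therefore
A^3 = 
  [-11,   1,  -1]
  [  1,  -8,  -1]
  [  1,   2,  -8]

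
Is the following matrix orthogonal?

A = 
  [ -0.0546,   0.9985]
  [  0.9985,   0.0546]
Yes

AᵀA = 
  [  1,   0]
  [  0,   1]
≈ I (equal to I up to the 4-dp rounding of the entries)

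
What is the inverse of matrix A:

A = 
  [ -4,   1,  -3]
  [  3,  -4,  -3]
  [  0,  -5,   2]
det(A) = (-4)·((-4)(2) - (-3)(-5)) - (1)·((3)(2) - (-3)(0)) + (-3)·((3)(-5) - (-4)(0))
  = (-4)(-23) - (1)(6) + (-3)(-15)
  = 131
det(A) = 131 ≠ 0, so A is invertible.

Cofactors Cᵢⱼ = (-1)ⁱ⁺ʲ·Mᵢⱼ:
C = 
  [-23,  -6, -15]
  [ 13,  -8, -20]
  [-15, -21,  13]

adj(A) = Cᵀ:
adj(A) = 
  [-23,  13, -15]
  [ -6,  -8, -21]
  [-15, -20,  13]

A⁻¹ = (1/131) · adj(A):
A⁻¹ = 
  [-23/131,  13/131, -15/131]
  [ -6/131,  -8/131, -21/131]
  [-15/131, -20/131,  13/131]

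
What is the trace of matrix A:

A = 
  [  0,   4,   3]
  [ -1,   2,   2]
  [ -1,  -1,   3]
5

tr(A) = 0 + 2 + 3 = 5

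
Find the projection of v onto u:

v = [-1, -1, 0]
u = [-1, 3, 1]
v·u = (-1)(-1) + (-1)(3) + (0)(1) = -2
u·u = (-1)² + (3)² + (1)² = 11
proj_u(v) = (v·u / u·u) × u = (-2/11) × u

proj_u(v) = [2/11, -6/11, -2/11]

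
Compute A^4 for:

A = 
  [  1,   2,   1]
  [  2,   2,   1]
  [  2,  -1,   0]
A^4 = 
  [ 89,  76,  44]
  [112,  97,  56]
  [ 16,  16,   9]

A² = A·A:
A²[1,1] = (1)(1) + (2)(2) + (1)(2) = 7
A²[1,2] = (1)(2) + (2)(2) + (1)(-1) = 5
A²[1,3] = (1)(1) + (2)(1) + (1)(0) = 3
A²[2,1] = (2)(1) + (2)(2) + (1)(2) = 8
A²[2,2] = (2)(2) + (2)(2) + (1)(-1) = 7
A²[2,3] = (2)(1) + (2)(1) + (1)(0) = 4
A²[3,1] = (2)(1) + (-1)(2) + (0)(2) = 0
A²[3,2] = (2)(2) + (-1)(2) + (0)(-1) = 2
A²[3,3] = (2)(1) + (-1)(1) + (0)(0) = 1
A² = 
  [  7,   5,   3]
  [  8,   7,   4]
  [  0,   2,   1]

A^3 = A^2·A:
A^3[1,1] = (7)(1) + (5)(2) + (3)(2) = 23
A^3[1,2] = (7)(2) + (5)(2) + (3)(-1) = 21
A^3[1,3] = (7)(1) + (5)(1) + (3)(0) = 12
A^3[2,1] = (8)(1) + (7)(2) + (4)(2) = 30
A^3[2,2] = (8)(2) + (7)(2) + (4)(-1) = 26
A^3[2,3] = (8)(1) + (7)(1) + (4)(0) = 15
A^3[3,1] = (0)(1) + (2)(2) + (1)(2) = 6
A^3[3,2] = (0)(2) + (2)(2) + (1)(-1) = 3
A^3[3,3] = (0)(1) + (2)(1) + (1)(0) = 2
A^3 = 
  [ 23,  21,  12]
  [ 30,  26,  15]
  [  6,   3,   2]

A^4 = A^3·A:
A^4[1,1] = (23)(1) + (21)(2) + (12)(2) = 89
A^4[1,2] = (23)(2) + (21)(2) + (12)(-1) = 76
A^4[1,3] = (23)(1) + (21)(1) + (12)(0) = 44
A^4[2,1] = (30)(1) + (26)(2) + (15)(2) = 112
A^4[2,2] = (30)(2) + (26)(2) + (15)(-1) = 97
A^4[2,3] = (30)(1) + (26)(1) + (15)(0) = 56
A^4[3,1] = (6)(1) + (3)(2) + (2)(2) = 16
A^4[3,2] = (6)(2) + (3)(2) + (2)(-1) = 16
A^4[3,3] = (6)(1) + (3)(1) + (2)(0) = 9
A^4 = 
  [ 89,  76,  44]
  [112,  97,  56]
  [ 16,  16,   9]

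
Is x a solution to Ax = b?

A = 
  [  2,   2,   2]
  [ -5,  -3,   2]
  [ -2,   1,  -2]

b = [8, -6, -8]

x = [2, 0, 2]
Yes

Ax = [8, -6, -8] = b ✓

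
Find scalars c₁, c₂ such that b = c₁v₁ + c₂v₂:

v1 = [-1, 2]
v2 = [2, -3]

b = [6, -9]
c1 = 0, c2 = 3

b = 0·v1 + 3·v2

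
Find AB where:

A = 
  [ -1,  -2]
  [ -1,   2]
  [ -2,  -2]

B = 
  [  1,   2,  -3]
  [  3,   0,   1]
A is 3×2 and B is 2×3, so AB is 3×3. Each entry is (row of A)·(column of B):
AB[1,1] = (-1)(1) + (-2)(3) = -7
AB[1,2] = (-1)(2) + (-2)(0) = -2
AB[1,3] = (-1)(-3) + (-2)(1) = 1
AB[2,1] = (-1)(1) + (2)(3) = 5
AB[2,2] = (-1)(2) + (2)(0) = -2
AB[2,3] = (-1)(-3) + (2)(1) = 5
AB[3,1] = (-2)(1) + (-2)(3) = -8
AB[3,2] = (-2)(2) + (-2)(0) = -4
AB[3,3] = (-2)(-3) + (-2)(1) = 4

AB = 
  [ -7,  -2,   1]
  [  5,  -2,   5]
  [ -8,  -4,   4]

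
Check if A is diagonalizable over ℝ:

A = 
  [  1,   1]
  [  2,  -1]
Yes

tr(A) = 0, det(A) = -3
Characteristic polynomial: λ² - tr(A)λ + det(A) = λ² - 3
λ² - 3 = 0  ⇒  λ = (0 ± √((0)² - 4·(-3)))/2 = (0 ± √(12))/2
  = √3,  -√3
Eigenvalues: √3, -√3  (≈ 1.732, -1.732)
The two irrational eigenvalues are distinct (simple), so each has alg. mult. = geom. mult. = 1.
Sum of geometric multiplicities equals n, so A has n independent eigenvectors.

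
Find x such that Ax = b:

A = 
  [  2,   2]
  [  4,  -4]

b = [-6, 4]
x = [-1, -2]

Row reduce the augmented matrix [A|b]:
R2 → R2 - (2)·R1
REF = 
  [  2,   2,  -6]
  [  0,  -8,  16]

Back-substitution:
x₂ = 16 / (-8) = -2
x₁ = (-6 - (2)(-2)) / 2 = -1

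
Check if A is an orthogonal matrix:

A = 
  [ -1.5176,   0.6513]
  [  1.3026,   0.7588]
No

AᵀA = 
  [  3.9999,   0]
  [  0,   1]
≠ I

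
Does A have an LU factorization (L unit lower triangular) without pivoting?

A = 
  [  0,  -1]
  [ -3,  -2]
No.
A[1,1] = 0 but A[2,1] = -3 ≠ 0. Any LU with L unit lower triangular has (LU)[1,1] = U[1,1] and (LU)[2,1] = L[2,1]·U[1,1]; matching A forces U[1,1] = 0, which then forces (LU)[2,1] = 0 ≠ -3. A row swap (pivoting) is required.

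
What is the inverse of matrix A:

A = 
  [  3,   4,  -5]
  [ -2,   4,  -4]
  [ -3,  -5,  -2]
det(A) = (3)·((4)(-2) - (-4)(-5)) - (4)·((-2)(-2) - (-4)(-3)) + (-5)·((-2)(-5) - (4)(-3))
  = (3)(-28) - (4)(-8) + (-5)(22)
  = -162
det(A) = -162 ≠ 0, so A is invertible.

Cofactors Cᵢⱼ = (-1)ⁱ⁺ʲ·Mᵢⱼ:
C = 
  [-28,   8,  22]
  [ 33, -21,   3]
  [  4,  22,  20]

adj(A) = Cᵀ:
adj(A) = 
  [-28,  33,   4]
  [  8, -21,  22]
  [ 22,   3,  20]

A⁻¹ = (-1/162) · adj(A):
A⁻¹ = 
  [ 14/81, -11/54,  -2/81]
  [ -4/81,   7/54, -11/81]
  [-11/81,  -1/54, -10/81]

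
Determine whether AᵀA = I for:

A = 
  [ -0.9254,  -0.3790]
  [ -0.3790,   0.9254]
Yes

AᵀA = 
  [  1,   0]
  [  0,   1]
≈ I (equal to I up to the 4-dp rounding of the entries)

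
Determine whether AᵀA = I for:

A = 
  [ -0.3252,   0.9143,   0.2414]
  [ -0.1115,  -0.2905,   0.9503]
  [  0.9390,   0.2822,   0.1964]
Yes

AᵀA = 
  [  0.9999,   0,   0]
  [  0,   1,   0.0001]
  [  0,   0.0001,   0.9999]
≈ I (equal to I up to the 4-dp rounding of the entries)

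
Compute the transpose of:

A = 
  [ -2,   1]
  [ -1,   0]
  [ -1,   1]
Aᵀ = 
  [ -2,  -1,  -1]
  [  1,   0,   1]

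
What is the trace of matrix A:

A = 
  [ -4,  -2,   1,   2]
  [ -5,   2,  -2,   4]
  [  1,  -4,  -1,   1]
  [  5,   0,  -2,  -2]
-5

tr(A) = -4 + 2 + -1 + -2 = -5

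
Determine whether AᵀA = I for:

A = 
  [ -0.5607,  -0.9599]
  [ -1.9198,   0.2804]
No

AᵀA = 
  [  4,  -0.0001]
  [ -0.0001,   1]
≠ I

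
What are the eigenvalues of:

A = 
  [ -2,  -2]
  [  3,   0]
tr(A) = -2, det(A) = 6
Characteristic polynomial: λ² - tr(A)λ + det(A) = λ² + 2λ + 6
λ² + 2λ + 6 = 0  ⇒  λ = (-2 ± √((2)² - 4·(6)))/2 = (-2 ± √(-20))/2
  = -1 + i√5,  -1 - i√5

λ = -1 + i√5, -1 - i√5  (≈ -1 + 2.236i, -1 - 2.236i)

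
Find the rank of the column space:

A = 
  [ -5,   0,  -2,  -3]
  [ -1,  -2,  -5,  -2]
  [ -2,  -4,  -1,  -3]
Row reduce:
R2 → R2 - (1/5)·R1
R3 → R3 - (2/5)·R1
R3 → R3 - (2)·R2
REF = 
  [   -5,     0,    -2,    -3]
  [    0,    -2, -23/5,  -7/5]
  [    0,     0,     9,     1]
Pivot columns: 1, 2, 3 → 3 pivots.
dim(Col(A)) = number of pivot columns = 3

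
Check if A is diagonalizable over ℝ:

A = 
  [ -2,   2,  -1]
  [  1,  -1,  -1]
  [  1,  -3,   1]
Yes

Characteristic polynomial: det(λI - A) = λ³ + 2λ² - 5λ - 6
Testing integer divisors of the constant term: p(-1) = 0, so (λ + 1) is a factor:
p(λ) = (λ + 1)(λ² + λ - 6)
λ² + λ - 6 = (λ + 3)(λ - 2)
Eigenvalues: -1, 2, -3
λ=-3: alg. mult. = 1, geom. mult. = 3 - rank(A - (-3)I) = 3 - 2 = 1
λ=-1: alg. mult. = 1, geom. mult. = 3 - rank(A - (-1)I) = 3 - 2 = 1
λ=2: alg. mult. = 1, geom. mult. = 3 - rank(A - (2)I) = 3 - 2 = 1
Sum of geometric multiplicities equals n, so A has n independent eigenvectors.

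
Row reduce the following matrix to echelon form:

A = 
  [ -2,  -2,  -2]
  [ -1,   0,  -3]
Row operations:
R2 → R2 - (1/2)·R1

Resulting echelon form:
REF = 
  [ -2,  -2,  -2]
  [  0,   1,  -2]

Rank = 2 (number of non-zero pivot rows).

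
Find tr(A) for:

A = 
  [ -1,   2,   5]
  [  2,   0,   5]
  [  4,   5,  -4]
-5

tr(A) = -1 + 0 + -4 = -5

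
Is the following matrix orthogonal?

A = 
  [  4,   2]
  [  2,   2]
No

AᵀA = 
  [ 20,  12]
  [ 12,   8]
≠ I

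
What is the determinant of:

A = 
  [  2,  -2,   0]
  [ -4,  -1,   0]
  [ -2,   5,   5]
Cofactor expansion along row 1:
det(A) = (2)·((-1)(5) - (0)(5)) - (-2)·((-4)(5) - (0)(-2)) + (0)·((-4)(5) - (-1)(-2))
  = (2)(-5) - (-2)(-20) + (0)(-22)
  = -50

det(A) = -50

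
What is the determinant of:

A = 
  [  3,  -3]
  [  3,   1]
For a 2×2 matrix, det = ad - bc = (3)(1) - (-3)(3) = 12

det(A) = 12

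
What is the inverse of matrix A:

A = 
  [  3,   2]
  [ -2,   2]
det(A) = (3)(2) - (2)(-2) = 10
For a 2×2 matrix, A⁻¹ = (1/det(A)) · [[d, -b], [-c, a]]
    = (1/10) · [[2, -2], [2, 3]]

A⁻¹ = 
  [ 1/5, -1/5]
  [ 1/5, 3/10]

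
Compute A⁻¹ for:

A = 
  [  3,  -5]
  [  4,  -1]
det(A) = (3)(-1) - (-5)(4) = 17
For a 2×2 matrix, A⁻¹ = (1/det(A)) · [[d, -b], [-c, a]]
    = (1/17) · [[-1, 5], [-4, 3]]

A⁻¹ = 
  [-1/17,  5/17]
  [-4/17,  3/17]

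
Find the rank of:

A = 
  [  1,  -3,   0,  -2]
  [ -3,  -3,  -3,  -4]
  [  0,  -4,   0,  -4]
rank(A) = 3

Row reduce:
R2 → R2 + (3)·R1
R3 → R3 - (1/3)·R2
REF = 
  [   1,   -3,    0,   -2]
  [   0,  -12,   -3,  -10]
  [   0,    0,    1, -2/3]
Pivot columns: 1, 2, 3 → 3 pivots.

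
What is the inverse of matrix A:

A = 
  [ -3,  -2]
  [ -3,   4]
det(A) = (-3)(4) - (-2)(-3) = -18
For a 2×2 matrix, A⁻¹ = (1/det(A)) · [[d, -b], [-c, a]]
    = (-1/18) · [[4, 2], [3, -3]]

A⁻¹ = 
  [-2/9, -1/9]
  [-1/6,  1/6]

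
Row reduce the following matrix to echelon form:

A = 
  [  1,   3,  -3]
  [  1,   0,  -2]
Row operations:
R2 → R2 - (1)·R1

Resulting echelon form:
REF = 
  [  1,   3,  -3]
  [  0,  -3,   1]

Rank = 2 (number of non-zero pivot rows).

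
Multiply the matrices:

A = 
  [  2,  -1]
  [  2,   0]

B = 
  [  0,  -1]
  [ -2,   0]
A is 2×2 and B is 2×2, so AB is 2×2. Each entry is (row of A)·(column of B):
AB[1,1] = (2)(0) + (-1)(-2) = 2
AB[1,2] = (2)(-1) + (-1)(0) = -2
AB[2,1] = (2)(0) + (0)(-2) = 0
AB[2,2] = (2)(-1) + (0)(0) = -2

AB = 
  [  2,  -2]
  [  0,  -2]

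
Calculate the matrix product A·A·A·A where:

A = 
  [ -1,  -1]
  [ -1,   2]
A² = A·A:
A²[1,1] = (-1)(-1) + (-1)(-1) = 2
A²[1,2] = (-1)(-1) + (-1)(2) = -1
A²[2,1] = (-1)(-1) + (2)(-1) = -1
A²[2,2] = (-1)(-1) + (2)(2) = 5
A² = 
  [  2,  -1]
  [ -1,   5]

A^3 = A^2·A:
A^3[1,1] = (2)(-1) + (-1)(-1) = -1
A^3[1,2] = (2)(-1) + (-1)(2) = -4
A^3[2,1] = (-1)(-1) + (5)(-1) = -4
A^3[2,2] = (-1)(-1) + (5)(2) = 11
A^3 = 
  [ -1,  -4]
  [ -4,  11]

A^4 = A^3·A:
A^4[1,1] = (-1)(-1) + (-4)(-1) = 5
A^4[1,2] = (-1)(-1) + (-4)(2) = -7
A^4[2,1] = (-4)(-1) + (11)(-1) = -7
A^4[2,2] = (-4)(-1) + (11)(2) = 26
A^4 = 
  [  5,  -7]
  [ -7,  26]

Therefore
A^4 = 
  [  5,  -7]
  [ -7,  26]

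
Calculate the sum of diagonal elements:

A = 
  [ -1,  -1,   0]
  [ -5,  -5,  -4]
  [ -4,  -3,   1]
-5

tr(A) = -1 + -5 + 1 = -5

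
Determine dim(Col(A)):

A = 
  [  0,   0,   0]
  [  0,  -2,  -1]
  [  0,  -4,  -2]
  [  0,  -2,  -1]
dim(Col(A)) = 1

Row reduce:
Swap R1 ↔ R2
R3 → R3 - (2)·R1
R4 → R4 - (1)·R1
REF = 
  [  0,  -2,  -1]
  [  0,   0,   0]
  [  0,   0,   0]
  [  0,   0,   0]
Pivot columns: 2 → 1 pivot.
dim(Col(A)) = number of pivot columns = 1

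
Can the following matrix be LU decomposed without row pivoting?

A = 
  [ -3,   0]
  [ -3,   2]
Yes.
A[1,1] = -3 ≠ 0, so Gaussian elimination proceeds without a row swap: multiplier ℓ₂₁ = (-3)/(-3) = 1, and U[2,2] = 2 - (1)(0) = 2.
L = 
  [  1,   0]
  [  1,   1]
U = 
  [ -3,   0]
  [  0,   2]
Check row 2 of LU: [(1)(-3), (1)(0) + 2] = [-3, 2] = row 2 of A ✓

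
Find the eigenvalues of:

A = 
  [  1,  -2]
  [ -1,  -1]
λ = √3, -√3  (≈ 1.732, -1.732)

tr(A) = 0, det(A) = -3
Characteristic polynomial: λ² - tr(A)λ + det(A) = λ² - 3
λ² - 3 = 0  ⇒  λ = (0 ± √((0)² - 4·(-3)))/2 = (0 ± √(12))/2
  = √3,  -√3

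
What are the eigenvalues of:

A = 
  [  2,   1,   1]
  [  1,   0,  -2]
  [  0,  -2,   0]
Characteristic polynomial: det(λI - A) = λ³ - 2λ² - 5λ + 10
Testing integer divisors of the constant term: p(2) = 0, so (λ - 2) is a factor:
p(λ) = (λ - 2)(λ² - 5)
λ² - 5 = 0  ⇒  λ = (0 ± √((0)² - 4·(-5)))/2 = (0 ± √(20))/2
  = √5,  -√5

λ = 2, √5, -√5  (≈ 2, 2.236, -2.236)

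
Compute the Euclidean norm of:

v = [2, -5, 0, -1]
5.477

||v||₂ = √((2)² + (-5)² + (0)² + (-1)²) = √30 = 5.477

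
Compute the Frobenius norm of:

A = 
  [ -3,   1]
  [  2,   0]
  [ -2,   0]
||A||_F = 4.243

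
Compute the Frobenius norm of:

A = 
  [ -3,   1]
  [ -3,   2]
||A||_F = 4.796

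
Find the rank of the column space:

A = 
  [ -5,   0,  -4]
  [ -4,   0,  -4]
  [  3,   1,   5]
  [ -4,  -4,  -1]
dim(Col(A)) = 3

Row reduce:
R2 → R2 - (4/5)·R1
R3 → R3 + (3/5)·R1
R4 → R4 - (4/5)·R1
Swap R2 ↔ R3
R4 → R4 + (4)·R2
R4 → R4 + (63/4)·R3
REF = 
  [  -5,    0,   -4]
  [   0,    1, 13/5]
  [   0,    0, -4/5]
  [   0,    0,    0]
Pivot columns: 1, 2, 3 → 3 pivots.
dim(Col(A)) = number of pivot columns = 3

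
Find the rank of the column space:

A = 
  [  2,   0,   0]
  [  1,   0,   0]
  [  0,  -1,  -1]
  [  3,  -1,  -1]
dim(Col(A)) = 2

Row reduce:
R2 → R2 - (1/2)·R1
R4 → R4 - (3/2)·R1
Swap R2 ↔ R3
R4 → R4 - (1)·R2
REF = 
  [  2,   0,   0]
  [  0,  -1,  -1]
  [  0,   0,   0]
  [  0,   0,   0]
Pivot columns: 1, 2 → 2 pivots.
dim(Col(A)) = number of pivot columns = 2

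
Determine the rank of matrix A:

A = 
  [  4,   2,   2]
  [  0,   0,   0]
rank(A) = 1

Row reduce:
(no row operations needed)
REF = 
  [  4,   2,   2]
  [  0,   0,   0]
Pivot columns: 1 → 1 pivot.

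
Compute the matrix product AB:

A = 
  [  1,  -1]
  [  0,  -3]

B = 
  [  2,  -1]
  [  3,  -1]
AB = 
  [ -1,   0]
  [ -9,   3]

A is 2×2 and B is 2×2, so AB is 2×2. Each entry is (row of A)·(column of B):
AB[1,1] = (1)(2) + (-1)(3) = -1
AB[1,2] = (1)(-1) + (-1)(-1) = 0
AB[2,1] = (0)(2) + (-3)(3) = -9
AB[2,2] = (0)(-1) + (-3)(-1) = 3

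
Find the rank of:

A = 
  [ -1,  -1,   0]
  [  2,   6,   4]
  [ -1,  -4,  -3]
rank(A) = 2

Row reduce:
R2 → R2 + (2)·R1
R3 → R3 - (1)·R1
R3 → R3 + (3/4)·R2
REF = 
  [ -1,  -1,   0]
  [  0,   4,   4]
  [  0,   0,   0]
Pivot columns: 1, 2 → 2 pivots.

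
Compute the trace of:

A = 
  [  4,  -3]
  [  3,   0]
4

tr(A) = 4 + 0 = 4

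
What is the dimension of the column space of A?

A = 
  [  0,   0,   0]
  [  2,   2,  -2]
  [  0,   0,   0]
Row reduce:
Swap R1 ↔ R2
REF = 
  [  2,   2,  -2]
  [  0,   0,   0]
  [  0,   0,   0]
Pivot columns: 1 → 1 pivot.
dim(Col(A)) = number of pivot columns = 1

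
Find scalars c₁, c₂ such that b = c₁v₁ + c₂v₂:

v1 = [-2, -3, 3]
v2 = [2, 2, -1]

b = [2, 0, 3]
c1 = 2, c2 = 3

b = 2·v1 + 3·v2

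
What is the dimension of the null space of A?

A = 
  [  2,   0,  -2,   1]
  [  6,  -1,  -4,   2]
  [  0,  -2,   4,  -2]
nullity(A) = 2

Row reduce:
R2 → R2 - (3)·R1
R3 → R3 - (2)·R2
REF = 
  [  2,   0,  -2,   1]
  [  0,  -1,   2,  -1]
  [  0,   0,   0,   0]
Pivot columns: 1, 2 → 2 pivots.
rank(A) = 2, so nullity(A) = 4 - 2 = 2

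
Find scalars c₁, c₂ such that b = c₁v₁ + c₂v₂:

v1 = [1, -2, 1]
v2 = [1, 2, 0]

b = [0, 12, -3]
c1 = -3, c2 = 3

b = -3·v1 + 3·v2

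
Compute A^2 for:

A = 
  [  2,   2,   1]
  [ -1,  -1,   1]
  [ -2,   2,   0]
A² = A·A:
A²[1,1] = (2)(2) + (2)(-1) + (1)(-2) = 0
A²[1,2] = (2)(2) + (2)(-1) + (1)(2) = 4
A²[1,3] = (2)(1) + (2)(1) + (1)(0) = 4
A²[2,1] = (-1)(2) + (-1)(-1) + (1)(-2) = -3
A²[2,2] = (-1)(2) + (-1)(-1) + (1)(2) = 1
A²[2,3] = (-1)(1) + (-1)(1) + (1)(0) = -2
A²[3,1] = (-2)(2) + (2)(-1) + (0)(-2) = -6
A²[3,2] = (-2)(2) + (2)(-1) + (0)(2) = -6
A²[3,3] = (-2)(1) + (2)(1) + (0)(0) = 0
A² = 
  [  0,   4,   4]
  [ -3,   1,  -2]
  [ -6,  -6,   0]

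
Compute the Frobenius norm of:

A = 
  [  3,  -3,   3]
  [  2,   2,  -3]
||A||_F = 6.633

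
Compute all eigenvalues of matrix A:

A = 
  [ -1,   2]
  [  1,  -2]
λ = 0, -3

tr(A) = -3, det(A) = 0
Characteristic polynomial: λ² - tr(A)λ + det(A) = λ² + 3λ
λ² + 3λ = λ(λ + 3)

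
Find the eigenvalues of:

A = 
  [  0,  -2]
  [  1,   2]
λ = 1 + i, 1 - i  (≈ 1 + 1i, 1 - 1i)

tr(A) = 2, det(A) = 2
Characteristic polynomial: λ² - tr(A)λ + det(A) = λ² - 2λ + 2
λ² - 2λ + 2 = 0  ⇒  λ = (2 ± √((-2)² - 4·(2)))/2 = (2 ± √(-4))/2
  = 1 + i,  1 - i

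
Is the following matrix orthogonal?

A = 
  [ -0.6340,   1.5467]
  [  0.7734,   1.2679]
No

AᵀA = 
  [  1.0001,   0]
  [  0,   3.9999]
≠ I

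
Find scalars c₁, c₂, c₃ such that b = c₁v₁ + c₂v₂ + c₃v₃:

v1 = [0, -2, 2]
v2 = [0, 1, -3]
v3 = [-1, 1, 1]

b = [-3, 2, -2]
c1 = 2, c2 = 3, c3 = 3

b = 2·v1 + 3·v2 + 3·v3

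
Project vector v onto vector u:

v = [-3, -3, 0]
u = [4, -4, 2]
v·u = (-3)(4) + (-3)(-4) + (0)(2) = 0
u·u = (4)² + (-4)² + (2)² = 36
proj_u(v) = (v·u / u·u) × u = (0/36) × u = (0) × u

proj_u(v) = [0, 0, 0]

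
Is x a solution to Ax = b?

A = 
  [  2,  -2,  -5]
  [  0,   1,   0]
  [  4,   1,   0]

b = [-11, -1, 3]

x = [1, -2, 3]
No

Ax = [-9, -2, 2] ≠ b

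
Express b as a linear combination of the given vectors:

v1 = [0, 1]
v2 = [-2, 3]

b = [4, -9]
c1 = -3, c2 = -2

b = -3·v1 + -2·v2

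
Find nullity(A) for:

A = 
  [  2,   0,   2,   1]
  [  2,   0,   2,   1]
nullity(A) = 3

Row reduce:
R2 → R2 - (1)·R1
REF = 
  [  2,   0,   2,   1]
  [  0,   0,   0,   0]
Pivot columns: 1 → 1 pivot.
rank(A) = 1, so nullity(A) = 4 - 1 = 3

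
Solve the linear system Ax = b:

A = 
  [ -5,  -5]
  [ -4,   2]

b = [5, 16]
x = [-3, 2]

Row reduce the augmented matrix [A|b]:
R2 → R2 - (4/5)·R1
REF = 
  [ -5,  -5,   5]
  [  0,   6,  12]

Back-substitution:
x₂ = 12 / 6 = 2
x₁ = (5 - (-5)(2)) / (-5) = -3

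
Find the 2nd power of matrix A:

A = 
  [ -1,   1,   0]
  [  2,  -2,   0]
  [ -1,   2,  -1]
A² = A·A:
A²[1,1] = (-1)(-1) + (1)(2) + (0)(-1) = 3
A²[1,2] = (-1)(1) + (1)(-2) + (0)(2) = -3
A²[1,3] = (-1)(0) + (1)(0) + (0)(-1) = 0
A²[2,1] = (2)(-1) + (-2)(2) + (0)(-1) = -6
A²[2,2] = (2)(1) + (-2)(-2) + (0)(2) = 6
A²[2,3] = (2)(0) + (-2)(0) + (0)(-1) = 0
A²[3,1] = (-1)(-1) + (2)(2) + (-1)(-1) = 6
A²[3,2] = (-1)(1) + (2)(-2) + (-1)(2) = -7
A²[3,3] = (-1)(0) + (2)(0) + (-1)(-1) = 1
A² = 
  [  3,  -3,   0]
  [ -6,   6,   0]
  [  6,  -7,   1]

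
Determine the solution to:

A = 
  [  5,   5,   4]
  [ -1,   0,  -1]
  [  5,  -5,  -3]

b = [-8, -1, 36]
Row reduce the augmented matrix [A|b]:
R2 → R2 + (1/5)·R1
R3 → R3 - (1)·R1
R3 → R3 + (10)·R2
REF = 
  [    5,     5,     4,    -8]
  [    0,     1,  -1/5, -13/5]
  [    0,     0,    -9,    18]

Back-substitution:
x₃ = 18 / (-9) = -2
x₂ = (-13/5 - (-1/5)(-2)) / 1 = -3
x₁ = (-8 - (5)(-3) - (4)(-2)) / 5 = 3

x = [3, -3, -2]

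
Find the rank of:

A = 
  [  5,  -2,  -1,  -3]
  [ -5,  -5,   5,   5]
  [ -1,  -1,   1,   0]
rank(A) = 3

Row reduce:
R2 → R2 + (1)·R1
R3 → R3 + (1/5)·R1
R3 → R3 - (1/5)·R2
REF = 
  [  5,  -2,  -1,  -3]
  [  0,  -7,   4,   2]
  [  0,   0,   0,  -1]
Pivot columns: 1, 2, 4 → 3 pivots.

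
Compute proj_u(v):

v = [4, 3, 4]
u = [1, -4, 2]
proj_u(v) = [0, 0, 0]

v·u = (4)(1) + (3)(-4) + (4)(2) = 0
u·u = (1)² + (-4)² + (2)² = 21
proj_u(v) = (v·u / u·u) × u = (0/21) × u = (0) × u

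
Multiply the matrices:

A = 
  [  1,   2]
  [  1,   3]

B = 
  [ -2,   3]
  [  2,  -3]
AB = 
  [  2,  -3]
  [  4,  -6]

A is 2×2 and B is 2×2, so AB is 2×2. Each entry is (row of A)·(column of B):
AB[1,1] = (1)(-2) + (2)(2) = 2
AB[1,2] = (1)(3) + (2)(-3) = -3
AB[2,1] = (1)(-2) + (3)(2) = 4
AB[2,2] = (1)(3) + (3)(-3) = -6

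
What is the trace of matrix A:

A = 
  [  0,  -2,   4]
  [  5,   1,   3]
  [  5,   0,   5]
6

tr(A) = 0 + 1 + 5 = 6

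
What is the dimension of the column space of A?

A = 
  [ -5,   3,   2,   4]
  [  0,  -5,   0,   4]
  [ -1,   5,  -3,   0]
Row reduce:
R3 → R3 - (1/5)·R1
R3 → R3 + (22/25)·R2
REF = 
  [   -5,     3,     2,     4]
  [    0,    -5,     0,     4]
  [    0,     0, -17/5, 68/25]
Pivot columns: 1, 2, 3 → 3 pivots.
dim(Col(A)) = number of pivot columns = 3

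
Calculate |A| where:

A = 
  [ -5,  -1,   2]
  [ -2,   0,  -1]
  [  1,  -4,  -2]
41

Cofactor expansion along row 1:
det(A) = (-5)·((0)(-2) - (-1)(-4)) - (-1)·((-2)(-2) - (-1)(1)) + (2)·((-2)(-4) - (0)(1))
  = (-5)(-4) - (-1)(5) + (2)(8)
  = 41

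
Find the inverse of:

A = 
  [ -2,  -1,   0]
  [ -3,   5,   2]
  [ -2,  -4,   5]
det(A) = (-2)·((5)(5) - (2)(-4)) - (-1)·((-3)(5) - (2)(-2)) + (0)·((-3)(-4) - (5)(-2))
  = (-2)(33) - (-1)(-11) + (0)(22)
  = -77
det(A) = -77 ≠ 0, so A is invertible.

Cofactors Cᵢⱼ = (-1)ⁱ⁺ʲ·Mᵢⱼ:
C = 
  [ 33,  11,  22]
  [  5, -10,  -6]
  [ -2,   4, -13]

adj(A) = Cᵀ:
adj(A) = 
  [ 33,   5,  -2]
  [ 11, -10,   4]
  [ 22,  -6, -13]

A⁻¹ = (-1/77) · adj(A):
A⁻¹ = 
  [ -3/7, -5/77,  2/77]
  [ -1/7, 10/77, -4/77]
  [ -2/7,  6/77, 13/77]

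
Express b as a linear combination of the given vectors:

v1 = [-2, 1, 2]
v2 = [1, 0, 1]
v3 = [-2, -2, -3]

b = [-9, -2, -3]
c1 = 2, c2 = -1, c3 = 2

b = 2·v1 + -1·v2 + 2·v3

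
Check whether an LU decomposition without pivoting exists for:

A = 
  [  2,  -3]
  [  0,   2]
Yes.
A[1,1] = 2 ≠ 0, so Gaussian elimination proceeds without a row swap: multiplier ℓ₂₁ = (0)/(2) = 0, and U[2,2] = 2 - (0)(-3) = 2.
L = 
  [  1,   0]
  [  0,   1]
U = 
  [  2,  -3]
  [  0,   2]
Check row 2 of LU: [(0)(2), (0)(-3) + 2] = [0, 2] = row 2 of A ✓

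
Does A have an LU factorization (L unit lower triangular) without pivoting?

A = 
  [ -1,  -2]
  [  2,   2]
Yes.
A[1,1] = -1 ≠ 0, so Gaussian elimination proceeds without a row swap: multiplier ℓ₂₁ = (2)/(-1) = -2, and U[2,2] = 2 - (-2)(-2) = -2.
L = 
  [  1,   0]
  [ -2,   1]
U = 
  [ -1,  -2]
  [  0,  -2]
Check row 2 of LU: [(-2)(-1), (-2)(-2) + (-2)] = [2, 2] = row 2 of A ✓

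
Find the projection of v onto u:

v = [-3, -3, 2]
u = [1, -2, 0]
v·u = (-3)(1) + (-3)(-2) + (2)(0) = 3
u·u = (1)² + (-2)² + (0)² = 5
proj_u(v) = (v·u / u·u) × u = (3/5) × u

proj_u(v) = [3/5, -6/5, 0]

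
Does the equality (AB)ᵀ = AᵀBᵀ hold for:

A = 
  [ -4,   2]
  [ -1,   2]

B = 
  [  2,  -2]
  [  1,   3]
No

(AB)ᵀ = 
  [ -6,   0]
  [ 14,   8]

AᵀBᵀ = 
  [ -6,  -7]
  [  0,   8]

The two matrices differ, so (AB)ᵀ ≠ AᵀBᵀ in general. The correct identity is (AB)ᵀ = BᵀAᵀ.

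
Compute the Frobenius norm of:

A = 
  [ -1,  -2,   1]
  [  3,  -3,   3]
||A||_F = 5.745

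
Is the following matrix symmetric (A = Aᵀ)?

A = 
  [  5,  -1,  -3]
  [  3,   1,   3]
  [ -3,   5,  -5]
No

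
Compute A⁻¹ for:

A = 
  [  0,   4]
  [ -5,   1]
det(A) = (0)(1) - (4)(-5) = 20
For a 2×2 matrix, A⁻¹ = (1/det(A)) · [[d, -b], [-c, a]]
    = (1/20) · [[1, -4], [5, 0]]

A⁻¹ = 
  [1/20, -1/5]
  [ 1/4,    0]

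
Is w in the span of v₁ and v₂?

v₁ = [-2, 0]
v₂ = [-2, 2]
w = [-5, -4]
Yes

Form the augmented matrix and row-reduce:
[v₁|v₂|w] = 
  [ -2,  -2,  -5]
  [  0,   2,  -4]
(already in echelon form — no row operations needed)

No row of the form [0 0 | nonzero], so the system is consistent. Back-substitution gives c₁ = 9/2, c₂ = -2: w = (9/2)·v₁ + (-2)·v₂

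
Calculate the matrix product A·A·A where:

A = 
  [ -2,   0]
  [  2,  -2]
A² = A·A:
A²[1,1] = (-2)(-2) + (0)(2) = 4
A²[1,2] = (-2)(0) + (0)(-2) = 0
A²[2,1] = (2)(-2) + (-2)(2) = -8
A²[2,2] = (2)(0) + (-2)(-2) = 4
A² = 
  [  4,   0]
  [ -8,   4]

A^3 = A^2·A:
A^3[1,1] = (4)(-2) + (0)(2) = -8
A^3[1,2] = (4)(0) + (0)(-2) = 0
A^3[2,1] = (-8)(-2) + (4)(2) = 24
A^3[2,2] = (-8)(0) + (4)(-2) = -8
A^3 = 
  [ -8,   0]
  [ 24,  -8]

Therefore
A^3 = 
  [ -8,   0]
  [ 24,  -8]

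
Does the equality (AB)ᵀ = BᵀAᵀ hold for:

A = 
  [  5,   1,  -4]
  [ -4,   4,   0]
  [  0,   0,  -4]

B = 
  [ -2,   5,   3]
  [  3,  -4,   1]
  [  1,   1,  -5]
Yes

(AB)ᵀ = 
  [-11,  20,  -4]
  [ 17, -36,  -4]
  [ 36,  -8,  20]

BᵀAᵀ = 
  [-11,  20,  -4]
  [ 17, -36,  -4]
  [ 36,  -8,  20]

Both sides are equal — this is the standard identity (AB)ᵀ = BᵀAᵀ, which holds for all A, B.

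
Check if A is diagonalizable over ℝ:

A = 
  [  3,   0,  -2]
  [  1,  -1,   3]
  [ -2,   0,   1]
Yes

Characteristic polynomial: det(λI - A) = λ³ - 3λ² - 5λ - 1
Testing integer divisors of the constant term: p(-1) = 0, so (λ + 1) is a factor:
p(λ) = (λ + 1)(λ² - 4λ - 1)
λ² - 4λ - 1 = 0  ⇒  λ = (4 ± √((-4)² - 4·(-1)))/2 = (4 ± √(20))/2
  = 2 + √5,  2 - √5
Eigenvalues: -1, 2 + √5, 2 - √5  (≈ -1, 4.236, -0.2361)
The two irrational eigenvalues are distinct (simple), so each has alg. mult. = geom. mult. = 1.
λ=-1: alg. mult. = 1, geom. mult. = 3 - rank(A - (-1)I) = 3 - 2 = 1
Sum of geometric multiplicities equals n, so A has n independent eigenvectors.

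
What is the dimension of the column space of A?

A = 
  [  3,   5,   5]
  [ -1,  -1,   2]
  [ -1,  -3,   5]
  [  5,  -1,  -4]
dim(Col(A)) = 3

Row reduce:
R2 → R2 + (1/3)·R1
R3 → R3 + (1/3)·R1
R4 → R4 - (5/3)·R1
R3 → R3 + (2)·R2
R4 → R4 + (14)·R2
R4 → R4 - (39/14)·R3
REF = 
  [   3,    5,    5]
  [   0,  2/3, 11/3]
  [   0,    0,   14]
  [   0,    0,    0]
Pivot columns: 1, 2, 3 → 3 pivots.
dim(Col(A)) = number of pivot columns = 3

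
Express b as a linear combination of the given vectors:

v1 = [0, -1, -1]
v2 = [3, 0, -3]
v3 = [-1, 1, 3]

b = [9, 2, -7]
c1 = -2, c2 = 3, c3 = 0

b = -2·v1 + 3·v2 + 0·v3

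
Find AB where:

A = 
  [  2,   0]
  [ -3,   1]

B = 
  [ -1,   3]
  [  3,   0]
AB = 
  [ -2,   6]
  [  6,  -9]

A is 2×2 and B is 2×2, so AB is 2×2. Each entry is (row of A)·(column of B):
AB[1,1] = (2)(-1) + (0)(3) = -2
AB[1,2] = (2)(3) + (0)(0) = 6
AB[2,1] = (-3)(-1) + (1)(3) = 6
AB[2,2] = (-3)(3) + (1)(0) = -9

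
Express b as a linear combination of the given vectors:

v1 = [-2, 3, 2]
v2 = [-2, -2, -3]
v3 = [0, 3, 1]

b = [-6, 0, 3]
c1 = 3, c2 = 0, c3 = -3

b = 3·v1 + 0·v2 + -3·v3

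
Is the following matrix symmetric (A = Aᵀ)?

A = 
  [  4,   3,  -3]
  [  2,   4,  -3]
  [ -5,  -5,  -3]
No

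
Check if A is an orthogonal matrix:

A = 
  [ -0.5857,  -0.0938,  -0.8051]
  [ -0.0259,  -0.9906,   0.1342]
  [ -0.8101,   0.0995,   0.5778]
Yes

AᵀA = 
  [  1,   0,   0]
  [  0,   1,   0.0001]
  [  0,   0.0001,   1]
≈ I (equal to I up to the 4-dp rounding of the entries)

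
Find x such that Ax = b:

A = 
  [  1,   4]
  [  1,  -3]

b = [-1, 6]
Row reduce the augmented matrix [A|b]:
R2 → R2 - (1)·R1
REF = 
  [  1,   4,  -1]
  [  0,  -7,   7]

Back-substitution:
x₂ = 7 / (-7) = -1
x₁ = (-1 - (4)(-1)) / 1 = 3

x = [3, -1]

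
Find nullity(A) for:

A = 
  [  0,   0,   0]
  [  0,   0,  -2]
nullity(A) = 2

Row reduce:
Swap R1 ↔ R2
REF = 
  [  0,   0,  -2]
  [  0,   0,   0]
Pivot columns: 3 → 1 pivot.
rank(A) = 1, so nullity(A) = 3 - 1 = 2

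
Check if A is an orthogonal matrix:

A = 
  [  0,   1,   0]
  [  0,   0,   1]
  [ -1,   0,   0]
Yes

AᵀA = 
  [  1,   0,   0]
  [  0,   1,   0]
  [  0,   0,   1]
= I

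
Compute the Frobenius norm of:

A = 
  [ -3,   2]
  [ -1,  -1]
||A||_F = 3.873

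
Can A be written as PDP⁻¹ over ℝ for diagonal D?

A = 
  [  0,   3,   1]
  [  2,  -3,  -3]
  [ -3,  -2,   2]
Yes

Characteristic polynomial: det(λI - A) = λ³ + λ² - 15λ - 2
By the rational root theorem any rational root is an integer dividing 2; none of those is a root, so p(λ) has no rational roots and hence (being an irreducible cubic) no repeated roots.
Discriminant of the cubic: Δ = 14165
Δ > 0 ⇒ three distinct real eigenvalues: λ ≈ -4.346, -0.1323, 3.478
Three distinct real eigenvalues, so A has 3 independent eigenvectors.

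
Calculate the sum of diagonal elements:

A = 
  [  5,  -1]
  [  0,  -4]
1

tr(A) = 5 + -4 = 1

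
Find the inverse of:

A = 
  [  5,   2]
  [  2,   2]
det(A) = (5)(2) - (2)(2) = 6
For a 2×2 matrix, A⁻¹ = (1/det(A)) · [[d, -b], [-c, a]]
    = (1/6) · [[2, -2], [-2, 5]]

A⁻¹ = 
  [ 1/3, -1/3]
  [-1/3,  5/6]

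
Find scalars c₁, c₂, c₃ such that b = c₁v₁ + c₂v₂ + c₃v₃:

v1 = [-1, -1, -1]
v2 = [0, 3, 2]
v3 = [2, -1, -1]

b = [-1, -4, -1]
c1 = -3, c2 = -3, c3 = -2

b = -3·v1 + -3·v2 + -2·v3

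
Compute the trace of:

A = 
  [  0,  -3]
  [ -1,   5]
5

tr(A) = 0 + 5 = 5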